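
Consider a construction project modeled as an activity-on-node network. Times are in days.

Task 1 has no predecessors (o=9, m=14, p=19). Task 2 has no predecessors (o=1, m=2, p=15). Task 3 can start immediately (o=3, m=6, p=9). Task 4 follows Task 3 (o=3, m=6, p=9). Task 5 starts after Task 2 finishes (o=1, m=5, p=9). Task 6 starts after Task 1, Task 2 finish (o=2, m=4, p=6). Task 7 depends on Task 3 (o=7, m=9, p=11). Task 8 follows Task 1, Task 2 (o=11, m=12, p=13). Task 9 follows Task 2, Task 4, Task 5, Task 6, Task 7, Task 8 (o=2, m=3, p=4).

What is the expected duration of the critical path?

29 days

te_Task 1 = (9 + 4·14 + 19)/6 = 84/6 = 14
te_Task 2 = (1 + 4·2 + 15)/6 = 24/6 = 4
te_Task 3 = (3 + 4·6 + 9)/6 = 36/6 = 6
te_Task 4 = (3 + 4·6 + 9)/6 = 36/6 = 6
te_Task 5 = (1 + 4·5 + 9)/6 = 30/6 = 5
te_Task 6 = (2 + 4·4 + 6)/6 = 24/6 = 4
te_Task 7 = (7 + 4·9 + 11)/6 = 54/6 = 9
te_Task 8 = (11 + 4·12 + 13)/6 = 72/6 = 12
te_Task 9 = (2 + 4·3 + 4)/6 = 18/6 = 3

Forward pass:
ES_Task 1 = 0; EF_Task 1 = 14
ES_Task 2 = 0; EF_Task 2 = 4
ES_Task 3 = 0; EF_Task 3 = 6
ES_Task 4 = 6; EF_Task 4 = 6+6 = 12
ES_Task 5 = 4; EF_Task 5 = 4+5 = 9
ES_Task 6 = max(EF_Task 1=14, EF_Task 2=4) = 14; EF_Task 6 = 14+4 = 18
ES_Task 7 = 6; EF_Task 7 = 6+9 = 15
ES_Task 8 = max(EF_Task 1=14, EF_Task 2=4) = 14; EF_Task 8 = 14+12 = 26
ES_Task 9 = max(EF_Task 2=4, EF_Task 4=12, EF_Task 5=9, EF_Task 6=18, EF_Task 7=15, EF_Task 8=26) = 26; EF_Task 9 = 26+3 = 29
Expected project duration μ = 29 days. Critical path: Task 1 → Task 8 → Task 9.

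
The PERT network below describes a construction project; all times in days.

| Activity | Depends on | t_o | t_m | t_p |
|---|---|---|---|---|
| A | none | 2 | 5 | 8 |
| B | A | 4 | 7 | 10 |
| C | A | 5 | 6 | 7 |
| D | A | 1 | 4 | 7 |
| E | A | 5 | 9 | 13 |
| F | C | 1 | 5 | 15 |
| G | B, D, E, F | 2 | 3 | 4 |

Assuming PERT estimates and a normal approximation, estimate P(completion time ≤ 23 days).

te_A = (2 + 4·5 + 8)/6 = 30/6 = 5; σ²_A = ((8−2)/6)² = 1.000
te_B = (4 + 4·7 + 10)/6 = 42/6 = 7; σ²_B = ((10−4)/6)² = 1.000
te_C = (5 + 4·6 + 7)/6 = 36/6 = 6; σ²_C = ((7−5)/6)² = 0.111
te_D = (1 + 4·4 + 7)/6 = 24/6 = 4; σ²_D = ((7−1)/6)² = 1.000
te_E = (5 + 4·9 + 13)/6 = 54/6 = 9; σ²_E = ((13−5)/6)² = 1.778
te_F = (1 + 4·5 + 15)/6 = 36/6 = 6; σ²_F = ((15−1)/6)² = 5.444
te_G = (2 + 4·3 + 4)/6 = 18/6 = 3; σ²_G = ((4−2)/6)² = 0.111

Forward pass:
ES_A = 0; EF_A = 5
ES_B = 5; EF_B = 5+7 = 12
ES_C = 5; EF_C = 5+6 = 11
ES_D = 5; EF_D = 5+4 = 9
ES_E = 5; EF_E = 5+9 = 14
ES_F = 11; EF_F = 11+6 = 17
ES_G = max(EF_B=12, EF_D=9, EF_E=14, EF_F=17) = 17; EF_G = 17+3 = 20
Expected project duration μ = 20 days. Critical path: A → C → F → G.

Variance along critical path = 1.000 + 0.111 + 5.444 + 0.111 = 6.667; σ = √6.667 = 2.582 days.
Z = (23 − 20) / 2.582 = 1.162
P(T ≤ 23) = Φ(1.162) ≈ 0.877

0.877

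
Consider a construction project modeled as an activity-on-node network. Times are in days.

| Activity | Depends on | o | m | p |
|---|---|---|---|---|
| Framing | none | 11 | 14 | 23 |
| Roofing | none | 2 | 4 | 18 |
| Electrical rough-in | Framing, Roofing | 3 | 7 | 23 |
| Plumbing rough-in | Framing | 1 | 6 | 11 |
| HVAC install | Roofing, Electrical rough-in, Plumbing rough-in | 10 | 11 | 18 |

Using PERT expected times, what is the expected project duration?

te_Framing = (11 + 4·14 + 23)/6 = 90/6 = 15
te_Roofing = (2 + 4·4 + 18)/6 = 36/6 = 6
te_Electrical rough-in = (3 + 4·7 + 23)/6 = 54/6 = 9
te_Plumbing rough-in = (1 + 4·6 + 11)/6 = 36/6 = 6
te_HVAC install = (10 + 4·11 + 18)/6 = 72/6 = 12

Forward pass:
ES_Framing = 0; EF_Framing = 15
ES_Roofing = 0; EF_Roofing = 6
ES_Electrical rough-in = max(EF_Framing=15, EF_Roofing=6) = 15; EF_Electrical rough-in = 15+9 = 24
ES_Plumbing rough-in = 15; EF_Plumbing rough-in = 15+6 = 21
ES_HVAC install = max(EF_Roofing=6, EF_Electrical rough-in=24, EF_Plumbing rough-in=21) = 24; EF_HVAC install = 24+12 = 36
Expected project duration μ = 36 days. Critical path: Framing → Electrical rough-in → HVAC install.

36 days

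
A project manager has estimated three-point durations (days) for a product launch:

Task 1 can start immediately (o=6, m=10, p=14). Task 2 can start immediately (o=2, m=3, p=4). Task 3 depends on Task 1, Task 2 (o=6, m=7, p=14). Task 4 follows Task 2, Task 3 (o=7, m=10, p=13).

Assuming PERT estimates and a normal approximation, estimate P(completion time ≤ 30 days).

te_Task 1 = (6 + 4·10 + 14)/6 = 60/6 = 10; σ²_Task 1 = ((14−6)/6)² = 1.778
te_Task 2 = (2 + 4·3 + 4)/6 = 18/6 = 3; σ²_Task 2 = ((4−2)/6)² = 0.111
te_Task 3 = (6 + 4·7 + 14)/6 = 48/6 = 8; σ²_Task 3 = ((14−6)/6)² = 1.778
te_Task 4 = (7 + 4·10 + 13)/6 = 60/6 = 10; σ²_Task 4 = ((13−7)/6)² = 1.000

Forward pass:
ES_Task 1 = 0; EF_Task 1 = 10
ES_Task 2 = 0; EF_Task 2 = 3
ES_Task 3 = max(EF_Task 1=10, EF_Task 2=3) = 10; EF_Task 3 = 10+8 = 18
ES_Task 4 = max(EF_Task 2=3, EF_Task 3=18) = 18; EF_Task 4 = 18+10 = 28
Expected project duration μ = 28 days. Critical path: Task 1 → Task 3 → Task 4.

Variance along critical path = 1.778 + 1.778 + 1.000 = 4.556; σ = √4.556 = 2.134 days.
Z = (30 − 28) / 2.134 = 0.937
P(T ≤ 30) = Φ(0.937) ≈ 0.826

0.826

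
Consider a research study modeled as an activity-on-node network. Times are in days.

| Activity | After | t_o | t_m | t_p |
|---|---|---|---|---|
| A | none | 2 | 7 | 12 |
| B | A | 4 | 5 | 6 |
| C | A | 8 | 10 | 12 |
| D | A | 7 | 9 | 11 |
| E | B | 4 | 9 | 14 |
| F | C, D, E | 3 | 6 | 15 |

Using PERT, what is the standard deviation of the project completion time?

3.11 days

te_A = (2 + 4·7 + 12)/6 = 42/6 = 7; σ²_A = ((12−2)/6)² = 2.778
te_B = (4 + 4·5 + 6)/6 = 30/6 = 5; σ²_B = ((6−4)/6)² = 0.111
te_C = (8 + 4·10 + 12)/6 = 60/6 = 10; σ²_C = ((12−8)/6)² = 0.444
te_D = (7 + 4·9 + 11)/6 = 54/6 = 9; σ²_D = ((11−7)/6)² = 0.444
te_E = (4 + 4·9 + 14)/6 = 54/6 = 9; σ²_E = ((14−4)/6)² = 2.778
te_F = (3 + 4·6 + 15)/6 = 42/6 = 7; σ²_F = ((15−3)/6)² = 4.000

Forward pass:
ES_A = 0; EF_A = 7
ES_B = 7; EF_B = 7+5 = 12
ES_C = 7; EF_C = 7+10 = 17
ES_D = 7; EF_D = 7+9 = 16
ES_E = 12; EF_E = 12+9 = 21
ES_F = max(EF_C=17, EF_D=16, EF_E=21) = 21; EF_F = 21+7 = 28
Expected project duration μ = 28 days. Critical path: A → B → E → F.

Variance along critical path = 2.778 + 0.111 + 2.778 + 4.000 = 9.667
σ = √9.667 = 3.109 days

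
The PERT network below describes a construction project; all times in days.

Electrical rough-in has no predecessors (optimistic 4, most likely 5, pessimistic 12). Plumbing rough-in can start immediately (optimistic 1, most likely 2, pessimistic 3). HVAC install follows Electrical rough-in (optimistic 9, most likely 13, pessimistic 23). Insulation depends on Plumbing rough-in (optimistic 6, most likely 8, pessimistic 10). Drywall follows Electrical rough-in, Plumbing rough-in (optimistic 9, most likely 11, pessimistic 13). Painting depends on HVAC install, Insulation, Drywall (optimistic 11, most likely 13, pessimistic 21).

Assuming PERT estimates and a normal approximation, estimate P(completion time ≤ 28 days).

te_Electrical rough-in = (4 + 4·5 + 12)/6 = 36/6 = 6; σ²_Electrical rough-in = ((12−4)/6)² = 1.778
te_Plumbing rough-in = (1 + 4·2 + 3)/6 = 12/6 = 2; σ²_Plumbing rough-in = ((3−1)/6)² = 0.111
te_HVAC install = (9 + 4·13 + 23)/6 = 84/6 = 14; σ²_HVAC install = ((23−9)/6)² = 5.444
te_Insulation = (6 + 4·8 + 10)/6 = 48/6 = 8; σ²_Insulation = ((10−6)/6)² = 0.444
te_Drywall = (9 + 4·11 + 13)/6 = 66/6 = 11; σ²_Drywall = ((13−9)/6)² = 0.444
te_Painting = (11 + 4·13 + 21)/6 = 84/6 = 14; σ²_Painting = ((21−11)/6)² = 2.778

Forward pass:
ES_Electrical rough-in = 0; EF_Electrical rough-in = 6
ES_Plumbing rough-in = 0; EF_Plumbing rough-in = 2
ES_HVAC install = 6; EF_HVAC install = 6+14 = 20
ES_Insulation = 2; EF_Insulation = 2+8 = 10
ES_Drywall = max(EF_Electrical rough-in=6, EF_Plumbing rough-in=2) = 6; EF_Drywall = 6+11 = 17
ES_Painting = max(EF_HVAC install=20, EF_Insulation=10, EF_Drywall=17) = 20; EF_Painting = 20+14 = 34
Expected project duration μ = 34 days. Critical path: Electrical rough-in → HVAC install → Painting.

Variance along critical path = 1.778 + 5.444 + 2.778 = 10.000; σ = √10.000 = 3.162 days.
Z = (28 − 34) / 3.162 = -1.897
P(T ≤ 28) = Φ(-1.897) ≈ 0.029

0.029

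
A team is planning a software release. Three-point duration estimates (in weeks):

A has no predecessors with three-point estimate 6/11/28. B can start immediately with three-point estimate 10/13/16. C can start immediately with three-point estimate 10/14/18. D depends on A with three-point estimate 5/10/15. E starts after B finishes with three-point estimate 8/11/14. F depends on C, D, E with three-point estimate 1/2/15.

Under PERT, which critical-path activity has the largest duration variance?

te_A = (6 + 4·11 + 28)/6 = 78/6 = 13; σ²_A = ((28−6)/6)² = 13.444
te_B = (10 + 4·13 + 16)/6 = 78/6 = 13; σ²_B = ((16−10)/6)² = 1.000
te_C = (10 + 4·14 + 18)/6 = 84/6 = 14; σ²_C = ((18−10)/6)² = 1.778
te_D = (5 + 4·10 + 15)/6 = 60/6 = 10; σ²_D = ((15−5)/6)² = 2.778
te_E = (8 + 4·11 + 14)/6 = 66/6 = 11; σ²_E = ((14−8)/6)² = 1.000
te_F = (1 + 4·2 + 15)/6 = 24/6 = 4; σ²_F = ((15−1)/6)² = 5.444

Forward pass:
ES_A = 0; EF_A = 13
ES_B = 0; EF_B = 13
ES_C = 0; EF_C = 14
ES_D = 13; EF_D = 13+10 = 23
ES_E = 13; EF_E = 13+11 = 24
ES_F = max(EF_C=14, EF_D=23, EF_E=24) = 24; EF_F = 24+4 = 28
Expected project duration μ = 28 weeks. Critical path: B → E → F.

Variances on critical path: σ²_B=1.000, σ²_E=1.000, σ²_F=5.444.
Largest is σ²_F = 5.444.

F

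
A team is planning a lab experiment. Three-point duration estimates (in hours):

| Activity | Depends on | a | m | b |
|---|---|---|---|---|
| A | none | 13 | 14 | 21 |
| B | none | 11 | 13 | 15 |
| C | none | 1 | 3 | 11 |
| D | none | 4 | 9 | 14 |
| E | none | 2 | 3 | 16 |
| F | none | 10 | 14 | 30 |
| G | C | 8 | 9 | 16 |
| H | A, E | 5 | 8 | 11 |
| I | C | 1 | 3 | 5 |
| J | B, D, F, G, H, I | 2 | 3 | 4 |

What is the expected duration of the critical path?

te_A = (13 + 4·14 + 21)/6 = 90/6 = 15
te_B = (11 + 4·13 + 15)/6 = 78/6 = 13
te_C = (1 + 4·3 + 11)/6 = 24/6 = 4
te_D = (4 + 4·9 + 14)/6 = 54/6 = 9
te_E = (2 + 4·3 + 16)/6 = 30/6 = 5
te_F = (10 + 4·14 + 30)/6 = 96/6 = 16
te_G = (8 + 4·9 + 16)/6 = 60/6 = 10
te_H = (5 + 4·8 + 11)/6 = 48/6 = 8
te_I = (1 + 4·3 + 5)/6 = 18/6 = 3
te_J = (2 + 4·3 + 4)/6 = 18/6 = 3

Forward pass:
ES_A = 0; EF_A = 15
ES_B = 0; EF_B = 13
ES_C = 0; EF_C = 4
ES_D = 0; EF_D = 9
ES_E = 0; EF_E = 5
ES_F = 0; EF_F = 16
ES_G = 4; EF_G = 4+10 = 14
ES_H = max(EF_A=15, EF_E=5) = 15; EF_H = 15+8 = 23
ES_I = 4; EF_I = 4+3 = 7
ES_J = max(EF_B=13, EF_D=9, EF_F=16, EF_G=14, EF_H=23, EF_I=7) = 23; EF_J = 23+3 = 26
Expected project duration μ = 26 hours. Critical path: A → H → J.

26 hours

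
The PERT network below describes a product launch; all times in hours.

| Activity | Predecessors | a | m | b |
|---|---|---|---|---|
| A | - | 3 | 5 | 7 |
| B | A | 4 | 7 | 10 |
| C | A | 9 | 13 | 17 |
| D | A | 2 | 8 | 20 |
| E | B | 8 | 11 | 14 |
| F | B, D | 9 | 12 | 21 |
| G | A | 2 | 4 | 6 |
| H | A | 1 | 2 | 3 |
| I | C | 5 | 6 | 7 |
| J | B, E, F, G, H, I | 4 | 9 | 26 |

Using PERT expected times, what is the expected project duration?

38 hours

te_A = (3 + 4·5 + 7)/6 = 30/6 = 5
te_B = (4 + 4·7 + 10)/6 = 42/6 = 7
te_C = (9 + 4·13 + 17)/6 = 78/6 = 13
te_D = (2 + 4·8 + 20)/6 = 54/6 = 9
te_E = (8 + 4·11 + 14)/6 = 66/6 = 11
te_F = (9 + 4·12 + 21)/6 = 78/6 = 13
te_G = (2 + 4·4 + 6)/6 = 24/6 = 4
te_H = (1 + 4·2 + 3)/6 = 12/6 = 2
te_I = (5 + 4·6 + 7)/6 = 36/6 = 6
te_J = (4 + 4·9 + 26)/6 = 66/6 = 11

Forward pass:
ES_A = 0; EF_A = 5
ES_B = 5; EF_B = 5+7 = 12
ES_C = 5; EF_C = 5+13 = 18
ES_D = 5; EF_D = 5+9 = 14
ES_E = 12; EF_E = 12+11 = 23
ES_F = max(EF_B=12, EF_D=14) = 14; EF_F = 14+13 = 27
ES_G = 5; EF_G = 5+4 = 9
ES_H = 5; EF_H = 5+2 = 7
ES_I = 18; EF_I = 18+6 = 24
ES_J = max(EF_B=12, EF_E=23, EF_F=27, EF_G=9, EF_H=7, EF_I=24) = 27; EF_J = 27+11 = 38
Expected project duration μ = 38 hours. Critical path: A → D → F → J.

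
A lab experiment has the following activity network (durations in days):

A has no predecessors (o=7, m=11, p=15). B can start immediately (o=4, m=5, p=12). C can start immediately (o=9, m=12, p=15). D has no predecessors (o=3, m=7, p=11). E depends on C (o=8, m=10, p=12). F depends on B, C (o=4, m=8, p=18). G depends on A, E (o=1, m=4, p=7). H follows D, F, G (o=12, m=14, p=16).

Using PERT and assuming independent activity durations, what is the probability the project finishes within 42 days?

te_A = (7 + 4·11 + 15)/6 = 66/6 = 11; σ²_A = ((15−7)/6)² = 1.778
te_B = (4 + 4·5 + 12)/6 = 36/6 = 6; σ²_B = ((12−4)/6)² = 1.778
te_C = (9 + 4·12 + 15)/6 = 72/6 = 12; σ²_C = ((15−9)/6)² = 1.000
te_D = (3 + 4·7 + 11)/6 = 42/6 = 7; σ²_D = ((11−3)/6)² = 1.778
te_E = (8 + 4·10 + 12)/6 = 60/6 = 10; σ²_E = ((12−8)/6)² = 0.444
te_F = (4 + 4·8 + 18)/6 = 54/6 = 9; σ²_F = ((18−4)/6)² = 5.444
te_G = (1 + 4·4 + 7)/6 = 24/6 = 4; σ²_G = ((7−1)/6)² = 1.000
te_H = (12 + 4·14 + 16)/6 = 84/6 = 14; σ²_H = ((16−12)/6)² = 0.444

Forward pass:
ES_A = 0; EF_A = 11
ES_B = 0; EF_B = 6
ES_C = 0; EF_C = 12
ES_D = 0; EF_D = 7
ES_E = 12; EF_E = 12+10 = 22
ES_F = max(EF_B=6, EF_C=12) = 12; EF_F = 12+9 = 21
ES_G = max(EF_A=11, EF_E=22) = 22; EF_G = 22+4 = 26
ES_H = max(EF_D=7, EF_F=21, EF_G=26) = 26; EF_H = 26+14 = 40
Expected project duration μ = 40 days. Critical path: C → E → G → H.

Variance along critical path = 1.000 + 0.444 + 1.000 + 0.444 = 2.889; σ = √2.889 = 1.700 days.
Z = (42 − 40) / 1.700 = 1.177
P(T ≤ 42) = Φ(1.177) ≈ 0.880

0.880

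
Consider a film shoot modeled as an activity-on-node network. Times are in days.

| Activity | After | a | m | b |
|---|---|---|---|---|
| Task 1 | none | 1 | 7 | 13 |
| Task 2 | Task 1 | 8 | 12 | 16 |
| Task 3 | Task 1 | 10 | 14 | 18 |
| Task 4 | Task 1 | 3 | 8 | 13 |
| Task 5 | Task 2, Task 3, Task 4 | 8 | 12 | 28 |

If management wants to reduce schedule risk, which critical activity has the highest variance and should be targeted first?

te_Task 1 = (1 + 4·7 + 13)/6 = 42/6 = 7; σ²_Task 1 = ((13−1)/6)² = 4.000
te_Task 2 = (8 + 4·12 + 16)/6 = 72/6 = 12; σ²_Task 2 = ((16−8)/6)² = 1.778
te_Task 3 = (10 + 4·14 + 18)/6 = 84/6 = 14; σ²_Task 3 = ((18−10)/6)² = 1.778
te_Task 4 = (3 + 4·8 + 13)/6 = 48/6 = 8; σ²_Task 4 = ((13−3)/6)² = 2.778
te_Task 5 = (8 + 4·12 + 28)/6 = 84/6 = 14; σ²_Task 5 = ((28−8)/6)² = 11.111

Forward pass:
ES_Task 1 = 0; EF_Task 1 = 7
ES_Task 2 = 7; EF_Task 2 = 7+12 = 19
ES_Task 3 = 7; EF_Task 3 = 7+14 = 21
ES_Task 4 = 7; EF_Task 4 = 7+8 = 15
ES_Task 5 = max(EF_Task 2=19, EF_Task 3=21, EF_Task 4=15) = 21; EF_Task 5 = 21+14 = 35
Expected project duration μ = 35 days. Critical path: Task 1 → Task 3 → Task 5.

Variances on critical path: σ²_Task 1=4.000, σ²_Task 3=1.778, σ²_Task 5=11.111.
Largest is σ²_Task 5 = 11.111.

Task 5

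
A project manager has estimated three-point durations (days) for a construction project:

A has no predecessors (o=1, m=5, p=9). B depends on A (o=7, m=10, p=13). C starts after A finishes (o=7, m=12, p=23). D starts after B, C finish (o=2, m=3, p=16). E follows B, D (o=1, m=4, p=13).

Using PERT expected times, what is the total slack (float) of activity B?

te_A = (1 + 4·5 + 9)/6 = 30/6 = 5
te_B = (7 + 4·10 + 13)/6 = 60/6 = 10
te_C = (7 + 4·12 + 23)/6 = 78/6 = 13
te_D = (2 + 4·3 + 16)/6 = 30/6 = 5
te_E = (1 + 4·4 + 13)/6 = 30/6 = 5

Forward pass:
ES_A = 0; EF_A = 5
ES_B = 5; EF_B = 5+10 = 15
ES_C = 5; EF_C = 5+13 = 18
ES_D = max(EF_B=15, EF_C=18) = 18; EF_D = 18+5 = 23
ES_E = max(EF_B=15, EF_D=23) = 23; EF_E = 23+5 = 28
Expected project duration μ = 28 days. Critical path: A → C → D → E.

Backward pass:
LF_E = 28; LS_E = 28−5 = 23
LF_D = LS_E = 23; LS_D = 23−5 = 18
LF_C = LS_D = 18; LS_C = 18−13 = 5
LF_B = min(LS_D=18, LS_E=23) = 18; LS_B = 18−10 = 8
LF_A = min(LS_B=8, LS_C=5) = 5; LS_A = 5−5 = 0
Slack_B = LS_B − ES_B = 8 − 5 = 3

3 days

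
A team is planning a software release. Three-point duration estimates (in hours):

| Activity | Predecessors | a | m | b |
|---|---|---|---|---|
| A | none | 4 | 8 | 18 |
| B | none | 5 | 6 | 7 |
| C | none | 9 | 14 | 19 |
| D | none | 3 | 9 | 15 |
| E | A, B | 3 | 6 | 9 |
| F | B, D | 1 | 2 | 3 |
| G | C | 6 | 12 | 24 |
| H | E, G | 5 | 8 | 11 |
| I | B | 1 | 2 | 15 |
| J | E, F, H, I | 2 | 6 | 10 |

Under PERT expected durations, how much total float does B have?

te_A = (4 + 4·8 + 18)/6 = 54/6 = 9
te_B = (5 + 4·6 + 7)/6 = 36/6 = 6
te_C = (9 + 4·14 + 19)/6 = 84/6 = 14
te_D = (3 + 4·9 + 15)/6 = 54/6 = 9
te_E = (3 + 4·6 + 9)/6 = 36/6 = 6
te_F = (1 + 4·2 + 3)/6 = 12/6 = 2
te_G = (6 + 4·12 + 24)/6 = 78/6 = 13
te_H = (5 + 4·8 + 11)/6 = 48/6 = 8
te_I = (1 + 4·2 + 15)/6 = 24/6 = 4
te_J = (2 + 4·6 + 10)/6 = 36/6 = 6

Forward pass:
ES_A = 0; EF_A = 9
ES_B = 0; EF_B = 6
ES_C = 0; EF_C = 14
ES_D = 0; EF_D = 9
ES_E = max(EF_A=9, EF_B=6) = 9; EF_E = 9+6 = 15
ES_F = max(EF_B=6, EF_D=9) = 9; EF_F = 9+2 = 11
ES_G = 14; EF_G = 14+13 = 27
ES_H = max(EF_E=15, EF_G=27) = 27; EF_H = 27+8 = 35
ES_I = 6; EF_I = 6+4 = 10
ES_J = max(EF_E=15, EF_F=11, EF_H=35, EF_I=10) = 35; EF_J = 35+6 = 41
Expected project duration μ = 41 hours. Critical path: C → G → H → J.

Backward pass:
LF_J = 41; LS_J = 41−6 = 35
LF_I = LS_J = 35; LS_I = 35−4 = 31
LF_H = LS_J = 35; LS_H = 35−8 = 27
LF_G = LS_H = 27; LS_G = 27−13 = 14
LF_F = LS_J = 35; LS_F = 35−2 = 33
LF_E = min(LS_H=27, LS_J=35) = 27; LS_E = 27−6 = 21
LF_D = LS_F = 33; LS_D = 33−9 = 24
LF_C = LS_G = 14; LS_C = 14−14 = 0
LF_B = min(LS_E=21, LS_F=33, LS_I=31) = 21; LS_B = 21−6 = 15
LF_A = LS_E = 21; LS_A = 21−9 = 12
Slack_B = LS_B − ES_B = 15 − 0 = 15

15 hours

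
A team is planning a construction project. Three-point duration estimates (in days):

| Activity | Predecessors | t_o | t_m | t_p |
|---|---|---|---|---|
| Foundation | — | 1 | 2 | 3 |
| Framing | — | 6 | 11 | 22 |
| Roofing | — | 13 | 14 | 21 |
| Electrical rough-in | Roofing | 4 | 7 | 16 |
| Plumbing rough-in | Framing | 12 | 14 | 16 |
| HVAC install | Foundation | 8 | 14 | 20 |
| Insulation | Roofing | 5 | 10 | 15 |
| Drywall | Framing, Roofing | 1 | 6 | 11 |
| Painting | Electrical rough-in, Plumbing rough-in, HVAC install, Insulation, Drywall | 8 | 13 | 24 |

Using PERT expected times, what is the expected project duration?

te_Foundation = (1 + 4·2 + 3)/6 = 12/6 = 2
te_Framing = (6 + 4·11 + 22)/6 = 72/6 = 12
te_Roofing = (13 + 4·14 + 21)/6 = 90/6 = 15
te_Electrical rough-in = (4 + 4·7 + 16)/6 = 48/6 = 8
te_Plumbing rough-in = (12 + 4·14 + 16)/6 = 84/6 = 14
te_HVAC install = (8 + 4·14 + 20)/6 = 84/6 = 14
te_Insulation = (5 + 4·10 + 15)/6 = 60/6 = 10
te_Drywall = (1 + 4·6 + 11)/6 = 36/6 = 6
te_Painting = (8 + 4·13 + 24)/6 = 84/6 = 14

Forward pass:
ES_Foundation = 0; EF_Foundation = 2
ES_Framing = 0; EF_Framing = 12
ES_Roofing = 0; EF_Roofing = 15
ES_Electrical rough-in = 15; EF_Electrical rough-in = 15+8 = 23
ES_Plumbing rough-in = 12; EF_Plumbing rough-in = 12+14 = 26
ES_HVAC install = 2; EF_HVAC install = 2+14 = 16
ES_Insulation = 15; EF_Insulation = 15+10 = 25
ES_Drywall = max(EF_Framing=12, EF_Roofing=15) = 15; EF_Drywall = 15+6 = 21
ES_Painting = max(EF_Electrical rough-in=23, EF_Plumbing rough-in=26, EF_HVAC install=16, EF_Insulation=25, EF_Drywall=21) = 26; EF_Painting = 26+14 = 40
Expected project duration μ = 40 days. Critical path: Framing → Plumbing rough-in → Painting.

40 days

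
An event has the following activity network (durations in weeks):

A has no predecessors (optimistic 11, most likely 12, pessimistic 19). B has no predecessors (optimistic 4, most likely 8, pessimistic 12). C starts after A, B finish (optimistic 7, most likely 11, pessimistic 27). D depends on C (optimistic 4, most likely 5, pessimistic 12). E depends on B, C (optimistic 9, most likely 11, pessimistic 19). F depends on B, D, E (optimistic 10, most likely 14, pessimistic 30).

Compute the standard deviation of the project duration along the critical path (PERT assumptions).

te_A = (11 + 4·12 + 19)/6 = 78/6 = 13; σ²_A = ((19−11)/6)² = 1.778
te_B = (4 + 4·8 + 12)/6 = 48/6 = 8; σ²_B = ((12−4)/6)² = 1.778
te_C = (7 + 4·11 + 27)/6 = 78/6 = 13; σ²_C = ((27−7)/6)² = 11.111
te_D = (4 + 4·5 + 12)/6 = 36/6 = 6; σ²_D = ((12−4)/6)² = 1.778
te_E = (9 + 4·11 + 19)/6 = 72/6 = 12; σ²_E = ((19−9)/6)² = 2.778
te_F = (10 + 4·14 + 30)/6 = 96/6 = 16; σ²_F = ((30−10)/6)² = 11.111

Forward pass:
ES_A = 0; EF_A = 13
ES_B = 0; EF_B = 8
ES_C = max(EF_A=13, EF_B=8) = 13; EF_C = 13+13 = 26
ES_D = 26; EF_D = 26+6 = 32
ES_E = max(EF_B=8, EF_C=26) = 26; EF_E = 26+12 = 38
ES_F = max(EF_B=8, EF_D=32, EF_E=38) = 38; EF_F = 38+16 = 54
Expected project duration μ = 54 weeks. Critical path: A → C → E → F.

Variance along critical path = 1.778 + 11.111 + 2.778 + 11.111 = 26.778
σ = √26.778 = 5.175 weeks

5.17 weeks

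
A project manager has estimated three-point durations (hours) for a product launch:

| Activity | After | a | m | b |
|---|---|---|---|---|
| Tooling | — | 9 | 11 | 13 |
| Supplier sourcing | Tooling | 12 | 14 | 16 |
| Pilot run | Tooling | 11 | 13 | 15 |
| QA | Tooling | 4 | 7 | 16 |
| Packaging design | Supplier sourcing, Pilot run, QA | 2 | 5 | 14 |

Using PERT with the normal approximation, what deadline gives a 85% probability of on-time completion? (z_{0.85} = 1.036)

33.3 hours

te_Tooling = (9 + 4·11 + 13)/6 = 66/6 = 11; σ²_Tooling = ((13−9)/6)² = 0.444
te_Supplier sourcing = (12 + 4·14 + 16)/6 = 84/6 = 14; σ²_Supplier sourcing = ((16−12)/6)² = 0.444
te_Pilot run = (11 + 4·13 + 15)/6 = 78/6 = 13; σ²_Pilot run = ((15−11)/6)² = 0.444
te_QA = (4 + 4·7 + 16)/6 = 48/6 = 8; σ²_QA = ((16−4)/6)² = 4.000
te_Packaging design = (2 + 4·5 + 14)/6 = 36/6 = 6; σ²_Packaging design = ((14−2)/6)² = 4.000

Forward pass:
ES_Tooling = 0; EF_Tooling = 11
ES_Supplier sourcing = 11; EF_Supplier sourcing = 11+14 = 25
ES_Pilot run = 11; EF_Pilot run = 11+13 = 24
ES_QA = 11; EF_QA = 11+8 = 19
ES_Packaging design = max(EF_Supplier sourcing=25, EF_Pilot run=24, EF_QA=19) = 25; EF_Packaging design = 25+6 = 31
Expected project duration μ = 31 hours. Critical path: Tooling → Supplier sourcing → Packaging design.

Variance along critical path = 0.444 + 0.444 + 4.000 = 4.889; σ = 2.211 hours.
D = μ + z·σ = 31 + 1.036·2.211 = 33.3 hours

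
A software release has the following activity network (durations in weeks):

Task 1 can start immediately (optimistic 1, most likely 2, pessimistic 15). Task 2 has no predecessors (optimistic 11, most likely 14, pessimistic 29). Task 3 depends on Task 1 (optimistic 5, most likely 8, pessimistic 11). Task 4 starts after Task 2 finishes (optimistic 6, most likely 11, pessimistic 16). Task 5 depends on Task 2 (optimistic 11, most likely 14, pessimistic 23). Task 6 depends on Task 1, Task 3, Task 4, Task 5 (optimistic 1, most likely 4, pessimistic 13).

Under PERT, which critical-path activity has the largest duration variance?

te_Task 1 = (1 + 4·2 + 15)/6 = 24/6 = 4; σ²_Task 1 = ((15−1)/6)² = 5.444
te_Task 2 = (11 + 4·14 + 29)/6 = 96/6 = 16; σ²_Task 2 = ((29−11)/6)² = 9.000
te_Task 3 = (5 + 4·8 + 11)/6 = 48/6 = 8; σ²_Task 3 = ((11−5)/6)² = 1.000
te_Task 4 = (6 + 4·11 + 16)/6 = 66/6 = 11; σ²_Task 4 = ((16−6)/6)² = 2.778
te_Task 5 = (11 + 4·14 + 23)/6 = 90/6 = 15; σ²_Task 5 = ((23−11)/6)² = 4.000
te_Task 6 = (1 + 4·4 + 13)/6 = 30/6 = 5; σ²_Task 6 = ((13−1)/6)² = 4.000

Forward pass:
ES_Task 1 = 0; EF_Task 1 = 4
ES_Task 2 = 0; EF_Task 2 = 16
ES_Task 3 = 4; EF_Task 3 = 4+8 = 12
ES_Task 4 = 16; EF_Task 4 = 16+11 = 27
ES_Task 5 = 16; EF_Task 5 = 16+15 = 31
ES_Task 6 = max(EF_Task 1=4, EF_Task 3=12, EF_Task 4=27, EF_Task 5=31) = 31; EF_Task 6 = 31+5 = 36
Expected project duration μ = 36 weeks. Critical path: Task 2 → Task 5 → Task 6.

Variances on critical path: σ²_Task 2=9.000, σ²_Task 5=4.000, σ²_Task 6=4.000.
Largest is σ²_Task 2 = 9.000.

Task 2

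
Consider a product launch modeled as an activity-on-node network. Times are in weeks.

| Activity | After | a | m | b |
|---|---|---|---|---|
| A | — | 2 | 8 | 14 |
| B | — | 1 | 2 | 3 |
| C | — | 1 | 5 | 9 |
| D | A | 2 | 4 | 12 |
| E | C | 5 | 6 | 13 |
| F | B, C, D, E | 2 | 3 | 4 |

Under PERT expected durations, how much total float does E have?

1 weeks

te_A = (2 + 4·8 + 14)/6 = 48/6 = 8
te_B = (1 + 4·2 + 3)/6 = 12/6 = 2
te_C = (1 + 4·5 + 9)/6 = 30/6 = 5
te_D = (2 + 4·4 + 12)/6 = 30/6 = 5
te_E = (5 + 4·6 + 13)/6 = 42/6 = 7
te_F = (2 + 4·3 + 4)/6 = 18/6 = 3

Forward pass:
ES_A = 0; EF_A = 8
ES_B = 0; EF_B = 2
ES_C = 0; EF_C = 5
ES_D = 8; EF_D = 8+5 = 13
ES_E = 5; EF_E = 5+7 = 12
ES_F = max(EF_B=2, EF_C=5, EF_D=13, EF_E=12) = 13; EF_F = 13+3 = 16
Expected project duration μ = 16 weeks. Critical path: A → D → F.

Backward pass:
LF_F = 16; LS_F = 16−3 = 13
LF_E = LS_F = 13; LS_E = 13−7 = 6
LF_D = LS_F = 13; LS_D = 13−5 = 8
LF_C = min(LS_E=6, LS_F=13) = 6; LS_C = 6−5 = 1
LF_B = LS_F = 13; LS_B = 13−2 = 11
LF_A = LS_D = 8; LS_A = 8−8 = 0
Slack_E = LS_E − ES_E = 6 − 5 = 1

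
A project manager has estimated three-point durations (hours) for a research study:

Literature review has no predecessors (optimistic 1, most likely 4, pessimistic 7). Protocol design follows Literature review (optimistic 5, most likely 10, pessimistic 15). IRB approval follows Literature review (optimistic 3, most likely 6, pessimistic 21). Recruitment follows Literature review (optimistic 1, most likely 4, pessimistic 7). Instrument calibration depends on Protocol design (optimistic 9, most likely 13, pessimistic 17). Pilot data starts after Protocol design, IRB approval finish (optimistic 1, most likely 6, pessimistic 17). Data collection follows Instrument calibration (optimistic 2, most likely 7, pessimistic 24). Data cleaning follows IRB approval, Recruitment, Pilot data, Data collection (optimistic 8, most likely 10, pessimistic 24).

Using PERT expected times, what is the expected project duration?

48 hours

te_Literature review = (1 + 4·4 + 7)/6 = 24/6 = 4
te_Protocol design = (5 + 4·10 + 15)/6 = 60/6 = 10
te_IRB approval = (3 + 4·6 + 21)/6 = 48/6 = 8
te_Recruitment = (1 + 4·4 + 7)/6 = 24/6 = 4
te_Instrument calibration = (9 + 4·13 + 17)/6 = 78/6 = 13
te_Pilot data = (1 + 4·6 + 17)/6 = 42/6 = 7
te_Data collection = (2 + 4·7 + 24)/6 = 54/6 = 9
te_Data cleaning = (8 + 4·10 + 24)/6 = 72/6 = 12

Forward pass:
ES_Literature review = 0; EF_Literature review = 4
ES_Protocol design = 4; EF_Protocol design = 4+10 = 14
ES_IRB approval = 4; EF_IRB approval = 4+8 = 12
ES_Recruitment = 4; EF_Recruitment = 4+4 = 8
ES_Instrument calibration = 14; EF_Instrument calibration = 14+13 = 27
ES_Pilot data = max(EF_Protocol design=14, EF_IRB approval=12) = 14; EF_Pilot data = 14+7 = 21
ES_Data collection = 27; EF_Data collection = 27+9 = 36
ES_Data cleaning = max(EF_IRB approval=12, EF_Recruitment=8, EF_Pilot data=21, EF_Data collection=36) = 36; EF_Data cleaning = 36+12 = 48
Expected project duration μ = 48 hours. Critical path: Literature review → Protocol design → Instrument calibration → Data collection → Data cleaning.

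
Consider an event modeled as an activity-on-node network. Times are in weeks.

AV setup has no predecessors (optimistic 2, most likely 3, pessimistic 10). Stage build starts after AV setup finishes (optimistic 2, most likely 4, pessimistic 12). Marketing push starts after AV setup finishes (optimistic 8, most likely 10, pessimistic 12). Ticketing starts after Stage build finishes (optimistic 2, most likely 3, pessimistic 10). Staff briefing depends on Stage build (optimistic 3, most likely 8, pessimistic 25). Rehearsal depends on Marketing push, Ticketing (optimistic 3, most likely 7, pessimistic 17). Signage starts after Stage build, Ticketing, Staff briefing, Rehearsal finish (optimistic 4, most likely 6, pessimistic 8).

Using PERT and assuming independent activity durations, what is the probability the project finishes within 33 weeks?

0.960

te_AV setup = (2 + 4·3 + 10)/6 = 24/6 = 4; σ²_AV setup = ((10−2)/6)² = 1.778
te_Stage build = (2 + 4·4 + 12)/6 = 30/6 = 5; σ²_Stage build = ((12−2)/6)² = 2.778
te_Marketing push = (8 + 4·10 + 12)/6 = 60/6 = 10; σ²_Marketing push = ((12−8)/6)² = 0.444
te_Ticketing = (2 + 4·3 + 10)/6 = 24/6 = 4; σ²_Ticketing = ((10−2)/6)² = 1.778
te_Staff briefing = (3 + 4·8 + 25)/6 = 60/6 = 10; σ²_Staff briefing = ((25−3)/6)² = 13.444
te_Rehearsal = (3 + 4·7 + 17)/6 = 48/6 = 8; σ²_Rehearsal = ((17−3)/6)² = 5.444
te_Signage = (4 + 4·6 + 8)/6 = 36/6 = 6; σ²_Signage = ((8−4)/6)² = 0.444

Forward pass:
ES_AV setup = 0; EF_AV setup = 4
ES_Stage build = 4; EF_Stage build = 4+5 = 9
ES_Marketing push = 4; EF_Marketing push = 4+10 = 14
ES_Ticketing = 9; EF_Ticketing = 9+4 = 13
ES_Staff briefing = 9; EF_Staff briefing = 9+10 = 19
ES_Rehearsal = max(EF_Marketing push=14, EF_Ticketing=13) = 14; EF_Rehearsal = 14+8 = 22
ES_Signage = max(EF_Stage build=9, EF_Ticketing=13, EF_Staff briefing=19, EF_Rehearsal=22) = 22; EF_Signage = 22+6 = 28
Expected project duration μ = 28 weeks. Critical path: AV setup → Marketing push → Rehearsal → Signage.

Variance along critical path = 1.778 + 0.444 + 5.444 + 0.444 = 8.111; σ = √8.111 = 2.848 weeks.
Z = (33 − 28) / 2.848 = 1.756
P(T ≤ 33) = Φ(1.756) ≈ 0.960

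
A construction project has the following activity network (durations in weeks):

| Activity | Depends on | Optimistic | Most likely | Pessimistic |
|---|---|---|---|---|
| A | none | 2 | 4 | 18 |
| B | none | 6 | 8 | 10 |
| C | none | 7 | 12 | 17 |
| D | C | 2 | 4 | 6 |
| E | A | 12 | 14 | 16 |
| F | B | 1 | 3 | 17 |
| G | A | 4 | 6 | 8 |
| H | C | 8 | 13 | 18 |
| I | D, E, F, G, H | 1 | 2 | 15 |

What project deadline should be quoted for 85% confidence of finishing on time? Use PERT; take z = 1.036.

32.4 weeks

te_A = (2 + 4·4 + 18)/6 = 36/6 = 6; σ²_A = ((18−2)/6)² = 7.111
te_B = (6 + 4·8 + 10)/6 = 48/6 = 8; σ²_B = ((10−6)/6)² = 0.444
te_C = (7 + 4·12 + 17)/6 = 72/6 = 12; σ²_C = ((17−7)/6)² = 2.778
te_D = (2 + 4·4 + 6)/6 = 24/6 = 4; σ²_D = ((6−2)/6)² = 0.444
te_E = (12 + 4·14 + 16)/6 = 84/6 = 14; σ²_E = ((16−12)/6)² = 0.444
te_F = (1 + 4·3 + 17)/6 = 30/6 = 5; σ²_F = ((17−1)/6)² = 7.111
te_G = (4 + 4·6 + 8)/6 = 36/6 = 6; σ²_G = ((8−4)/6)² = 0.444
te_H = (8 + 4·13 + 18)/6 = 78/6 = 13; σ²_H = ((18−8)/6)² = 2.778
te_I = (1 + 4·2 + 15)/6 = 24/6 = 4; σ²_I = ((15−1)/6)² = 5.444

Forward pass:
ES_A = 0; EF_A = 6
ES_B = 0; EF_B = 8
ES_C = 0; EF_C = 12
ES_D = 12; EF_D = 12+4 = 16
ES_E = 6; EF_E = 6+14 = 20
ES_F = 8; EF_F = 8+5 = 13
ES_G = 6; EF_G = 6+6 = 12
ES_H = 12; EF_H = 12+13 = 25
ES_I = max(EF_D=16, EF_E=20, EF_F=13, EF_G=12, EF_H=25) = 25; EF_I = 25+4 = 29
Expected project duration μ = 29 weeks. Critical path: C → H → I.

Variance along critical path = 2.778 + 2.778 + 5.444 = 11.000; σ = 3.317 weeks.
D = μ + z·σ = 29 + 1.036·3.317 = 32.4 weeks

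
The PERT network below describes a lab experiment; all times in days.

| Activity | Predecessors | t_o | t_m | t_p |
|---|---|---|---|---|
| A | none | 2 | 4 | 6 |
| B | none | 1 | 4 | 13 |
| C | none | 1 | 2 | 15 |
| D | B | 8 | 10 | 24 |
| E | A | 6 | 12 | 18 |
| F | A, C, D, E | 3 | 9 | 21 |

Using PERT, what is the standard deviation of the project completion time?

te_A = (2 + 4·4 + 6)/6 = 24/6 = 4; σ²_A = ((6−2)/6)² = 0.444
te_B = (1 + 4·4 + 13)/6 = 30/6 = 5; σ²_B = ((13−1)/6)² = 4.000
te_C = (1 + 4·2 + 15)/6 = 24/6 = 4; σ²_C = ((15−1)/6)² = 5.444
te_D = (8 + 4·10 + 24)/6 = 72/6 = 12; σ²_D = ((24−8)/6)² = 7.111
te_E = (6 + 4·12 + 18)/6 = 72/6 = 12; σ²_E = ((18−6)/6)² = 4.000
te_F = (3 + 4·9 + 21)/6 = 60/6 = 10; σ²_F = ((21−3)/6)² = 9.000

Forward pass:
ES_A = 0; EF_A = 4
ES_B = 0; EF_B = 5
ES_C = 0; EF_C = 4
ES_D = 5; EF_D = 5+12 = 17
ES_E = 4; EF_E = 4+12 = 16
ES_F = max(EF_A=4, EF_C=4, EF_D=17, EF_E=16) = 17; EF_F = 17+10 = 27
Expected project duration μ = 27 days. Critical path: B → D → F.

Variance along critical path = 4.000 + 7.111 + 9.000 = 20.111
σ = √20.111 = 4.485 days

4.48 days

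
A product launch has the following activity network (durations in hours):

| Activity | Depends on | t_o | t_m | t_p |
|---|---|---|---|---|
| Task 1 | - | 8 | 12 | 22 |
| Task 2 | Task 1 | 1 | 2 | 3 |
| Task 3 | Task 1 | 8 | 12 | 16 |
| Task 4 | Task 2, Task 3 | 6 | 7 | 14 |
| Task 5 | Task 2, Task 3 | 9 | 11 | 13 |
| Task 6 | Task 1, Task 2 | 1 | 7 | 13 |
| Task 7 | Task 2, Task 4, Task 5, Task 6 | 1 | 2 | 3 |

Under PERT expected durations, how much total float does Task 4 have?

te_Task 1 = (8 + 4·12 + 22)/6 = 78/6 = 13
te_Task 2 = (1 + 4·2 + 3)/6 = 12/6 = 2
te_Task 3 = (8 + 4·12 + 16)/6 = 72/6 = 12
te_Task 4 = (6 + 4·7 + 14)/6 = 48/6 = 8
te_Task 5 = (9 + 4·11 + 13)/6 = 66/6 = 11
te_Task 6 = (1 + 4·7 + 13)/6 = 42/6 = 7
te_Task 7 = (1 + 4·2 + 3)/6 = 12/6 = 2

Forward pass:
ES_Task 1 = 0; EF_Task 1 = 13
ES_Task 2 = 13; EF_Task 2 = 13+2 = 15
ES_Task 3 = 13; EF_Task 3 = 13+12 = 25
ES_Task 4 = max(EF_Task 2=15, EF_Task 3=25) = 25; EF_Task 4 = 25+8 = 33
ES_Task 5 = max(EF_Task 2=15, EF_Task 3=25) = 25; EF_Task 5 = 25+11 = 36
ES_Task 6 = max(EF_Task 1=13, EF_Task 2=15) = 15; EF_Task 6 = 15+7 = 22
ES_Task 7 = max(EF_Task 2=15, EF_Task 4=33, EF_Task 5=36, EF_Task 6=22) = 36; EF_Task 7 = 36+2 = 38
Expected project duration μ = 38 hours. Critical path: Task 1 → Task 3 → Task 5 → Task 7.

Backward pass:
LF_Task 7 = 38; LS_Task 7 = 38−2 = 36
LF_Task 6 = LS_Task 7 = 36; LS_Task 6 = 36−7 = 29
LF_Task 5 = LS_Task 7 = 36; LS_Task 5 = 36−11 = 25
LF_Task 4 = LS_Task 7 = 36; LS_Task 4 = 36−8 = 28
LF_Task 3 = min(LS_Task 4=28, LS_Task 5=25) = 25; LS_Task 3 = 25−12 = 13
LF_Task 2 = min(LS_Task 4=28, LS_Task 5=25, LS_Task 6=29, LS_Task 7=36) = 25; LS_Task 2 = 25−2 = 23
LF_Task 1 = min(LS_Task 2=23, LS_Task 3=13, LS_Task 6=29) = 13; LS_Task 1 = 13−13 = 0
Slack_Task 4 = LS_Task 4 − ES_Task 4 = 28 − 25 = 3

3 hours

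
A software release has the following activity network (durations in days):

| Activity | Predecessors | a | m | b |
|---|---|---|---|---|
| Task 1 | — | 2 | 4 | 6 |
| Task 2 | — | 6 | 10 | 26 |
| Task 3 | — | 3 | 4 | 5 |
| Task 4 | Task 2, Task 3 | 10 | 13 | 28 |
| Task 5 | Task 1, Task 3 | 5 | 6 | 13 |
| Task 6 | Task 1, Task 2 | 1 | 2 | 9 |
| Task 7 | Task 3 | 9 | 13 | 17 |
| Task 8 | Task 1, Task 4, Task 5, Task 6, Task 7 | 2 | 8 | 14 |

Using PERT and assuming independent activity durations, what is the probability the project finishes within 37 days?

te_Task 1 = (2 + 4·4 + 6)/6 = 24/6 = 4; σ²_Task 1 = ((6−2)/6)² = 0.444
te_Task 2 = (6 + 4·10 + 26)/6 = 72/6 = 12; σ²_Task 2 = ((26−6)/6)² = 11.111
te_Task 3 = (3 + 4·4 + 5)/6 = 24/6 = 4; σ²_Task 3 = ((5−3)/6)² = 0.111
te_Task 4 = (10 + 4·13 + 28)/6 = 90/6 = 15; σ²_Task 4 = ((28−10)/6)² = 9.000
te_Task 5 = (5 + 4·6 + 13)/6 = 42/6 = 7; σ²_Task 5 = ((13−5)/6)² = 1.778
te_Task 6 = (1 + 4·2 + 9)/6 = 18/6 = 3; σ²_Task 6 = ((9−1)/6)² = 1.778
te_Task 7 = (9 + 4·13 + 17)/6 = 78/6 = 13; σ²_Task 7 = ((17−9)/6)² = 1.778
te_Task 8 = (2 + 4·8 + 14)/6 = 48/6 = 8; σ²_Task 8 = ((14−2)/6)² = 4.000

Forward pass:
ES_Task 1 = 0; EF_Task 1 = 4
ES_Task 2 = 0; EF_Task 2 = 12
ES_Task 3 = 0; EF_Task 3 = 4
ES_Task 4 = max(EF_Task 2=12, EF_Task 3=4) = 12; EF_Task 4 = 12+15 = 27
ES_Task 5 = max(EF_Task 1=4, EF_Task 3=4) = 4; EF_Task 5 = 4+7 = 11
ES_Task 6 = max(EF_Task 1=4, EF_Task 2=12) = 12; EF_Task 6 = 12+3 = 15
ES_Task 7 = 4; EF_Task 7 = 4+13 = 17
ES_Task 8 = max(EF_Task 1=4, EF_Task 4=27, EF_Task 5=11, EF_Task 6=15, EF_Task 7=17) = 27; EF_Task 8 = 27+8 = 35
Expected project duration μ = 35 days. Critical path: Task 2 → Task 4 → Task 8.

Variance along critical path = 11.111 + 9.000 + 4.000 = 24.111; σ = √24.111 = 4.910 days.
Z = (37 − 35) / 4.910 = 0.407
P(T ≤ 37) = Φ(0.407) ≈ 0.658

0.658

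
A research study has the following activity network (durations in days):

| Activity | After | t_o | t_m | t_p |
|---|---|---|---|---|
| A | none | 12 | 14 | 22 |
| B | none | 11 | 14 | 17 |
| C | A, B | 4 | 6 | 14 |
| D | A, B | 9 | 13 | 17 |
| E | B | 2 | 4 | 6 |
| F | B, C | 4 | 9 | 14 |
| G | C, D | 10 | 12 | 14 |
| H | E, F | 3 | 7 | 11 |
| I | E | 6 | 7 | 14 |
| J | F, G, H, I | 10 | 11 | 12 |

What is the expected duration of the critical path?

51 days

te_A = (12 + 4·14 + 22)/6 = 90/6 = 15
te_B = (11 + 4·14 + 17)/6 = 84/6 = 14
te_C = (4 + 4·6 + 14)/6 = 42/6 = 7
te_D = (9 + 4·13 + 17)/6 = 78/6 = 13
te_E = (2 + 4·4 + 6)/6 = 24/6 = 4
te_F = (4 + 4·9 + 14)/6 = 54/6 = 9
te_G = (10 + 4·12 + 14)/6 = 72/6 = 12
te_H = (3 + 4·7 + 11)/6 = 42/6 = 7
te_I = (6 + 4·7 + 14)/6 = 48/6 = 8
te_J = (10 + 4·11 + 12)/6 = 66/6 = 11

Forward pass:
ES_A = 0; EF_A = 15
ES_B = 0; EF_B = 14
ES_C = max(EF_A=15, EF_B=14) = 15; EF_C = 15+7 = 22
ES_D = max(EF_A=15, EF_B=14) = 15; EF_D = 15+13 = 28
ES_E = 14; EF_E = 14+4 = 18
ES_F = max(EF_B=14, EF_C=22) = 22; EF_F = 22+9 = 31
ES_G = max(EF_C=22, EF_D=28) = 28; EF_G = 28+12 = 40
ES_H = max(EF_E=18, EF_F=31) = 31; EF_H = 31+7 = 38
ES_I = 18; EF_I = 18+8 = 26
ES_J = max(EF_F=31, EF_G=40, EF_H=38, EF_I=26) = 40; EF_J = 40+11 = 51
Expected project duration μ = 51 days. Critical path: A → D → G → J.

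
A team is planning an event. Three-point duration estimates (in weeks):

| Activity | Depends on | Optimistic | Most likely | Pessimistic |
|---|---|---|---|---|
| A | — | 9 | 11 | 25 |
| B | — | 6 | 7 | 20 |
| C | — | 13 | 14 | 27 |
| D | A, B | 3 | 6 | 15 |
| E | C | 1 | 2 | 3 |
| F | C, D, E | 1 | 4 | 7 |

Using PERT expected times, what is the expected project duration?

te_A = (9 + 4·11 + 25)/6 = 78/6 = 13
te_B = (6 + 4·7 + 20)/6 = 54/6 = 9
te_C = (13 + 4·14 + 27)/6 = 96/6 = 16
te_D = (3 + 4·6 + 15)/6 = 42/6 = 7
te_E = (1 + 4·2 + 3)/6 = 12/6 = 2
te_F = (1 + 4·4 + 7)/6 = 24/6 = 4

Forward pass:
ES_A = 0; EF_A = 13
ES_B = 0; EF_B = 9
ES_C = 0; EF_C = 16
ES_D = max(EF_A=13, EF_B=9) = 13; EF_D = 13+7 = 20
ES_E = 16; EF_E = 16+2 = 18
ES_F = max(EF_C=16, EF_D=20, EF_E=18) = 20; EF_F = 20+4 = 24
Expected project duration μ = 24 weeks. Critical path: A → D → F.

24 weeks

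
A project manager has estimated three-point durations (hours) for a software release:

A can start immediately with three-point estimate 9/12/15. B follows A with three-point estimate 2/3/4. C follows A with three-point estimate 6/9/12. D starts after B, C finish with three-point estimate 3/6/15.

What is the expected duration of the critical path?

te_A = (9 + 4·12 + 15)/6 = 72/6 = 12
te_B = (2 + 4·3 + 4)/6 = 18/6 = 3
te_C = (6 + 4·9 + 12)/6 = 54/6 = 9
te_D = (3 + 4·6 + 15)/6 = 42/6 = 7

Forward pass:
ES_A = 0; EF_A = 12
ES_B = 12; EF_B = 12+3 = 15
ES_C = 12; EF_C = 12+9 = 21
ES_D = max(EF_B=15, EF_C=21) = 21; EF_D = 21+7 = 28
Expected project duration μ = 28 hours. Critical path: A → C → D.

28 hours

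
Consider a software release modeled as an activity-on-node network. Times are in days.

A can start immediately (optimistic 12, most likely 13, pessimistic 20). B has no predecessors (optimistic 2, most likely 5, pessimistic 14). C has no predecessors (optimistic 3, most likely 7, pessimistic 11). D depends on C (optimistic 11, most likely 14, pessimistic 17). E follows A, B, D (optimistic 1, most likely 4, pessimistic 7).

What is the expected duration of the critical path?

25 days

te_A = (12 + 4·13 + 20)/6 = 84/6 = 14
te_B = (2 + 4·5 + 14)/6 = 36/6 = 6
te_C = (3 + 4·7 + 11)/6 = 42/6 = 7
te_D = (11 + 4·14 + 17)/6 = 84/6 = 14
te_E = (1 + 4·4 + 7)/6 = 24/6 = 4

Forward pass:
ES_A = 0; EF_A = 14
ES_B = 0; EF_B = 6
ES_C = 0; EF_C = 7
ES_D = 7; EF_D = 7+14 = 21
ES_E = max(EF_A=14, EF_B=6, EF_D=21) = 21; EF_E = 21+4 = 25
Expected project duration μ = 25 days. Critical path: C → D → E.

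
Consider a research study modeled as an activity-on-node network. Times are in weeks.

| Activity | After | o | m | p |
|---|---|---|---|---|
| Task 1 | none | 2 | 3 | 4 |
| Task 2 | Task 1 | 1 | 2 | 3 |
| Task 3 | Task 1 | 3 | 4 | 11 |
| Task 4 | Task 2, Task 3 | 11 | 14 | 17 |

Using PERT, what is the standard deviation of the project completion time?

1.70 weeks

te_Task 1 = (2 + 4·3 + 4)/6 = 18/6 = 3; σ²_Task 1 = ((4−2)/6)² = 0.111
te_Task 2 = (1 + 4·2 + 3)/6 = 12/6 = 2; σ²_Task 2 = ((3−1)/6)² = 0.111
te_Task 3 = (3 + 4·4 + 11)/6 = 30/6 = 5; σ²_Task 3 = ((11−3)/6)² = 1.778
te_Task 4 = (11 + 4·14 + 17)/6 = 84/6 = 14; σ²_Task 4 = ((17−11)/6)² = 1.000

Forward pass:
ES_Task 1 = 0; EF_Task 1 = 3
ES_Task 2 = 3; EF_Task 2 = 3+2 = 5
ES_Task 3 = 3; EF_Task 3 = 3+5 = 8
ES_Task 4 = max(EF_Task 2=5, EF_Task 3=8) = 8; EF_Task 4 = 8+14 = 22
Expected project duration μ = 22 weeks. Critical path: Task 1 → Task 3 → Task 4.

Variance along critical path = 0.111 + 1.778 + 1.000 = 2.889
σ = √2.889 = 1.700 weeks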